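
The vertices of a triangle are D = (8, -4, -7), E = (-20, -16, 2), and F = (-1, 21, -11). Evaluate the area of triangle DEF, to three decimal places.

424.689

DE = (-28, -12, 9),  DF = (-9, 25, -4)
i: (-12)·(-4) - 9·25 = 48 - 225 = -177
j: 9·(-9) - (-28)·(-4) = -81 - 112 = -193
k: (-28)·25 - (-12)·(-9) = -700 - 108 = -808
DE × DF = (-177, -193, -808)
|DE × DF| = √721442 ≈ 849.3774
area = ½ · 849.3774 ≈ 424.689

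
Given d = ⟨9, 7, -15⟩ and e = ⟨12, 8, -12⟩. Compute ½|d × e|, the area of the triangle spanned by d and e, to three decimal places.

i: 7·(-12) - (-15)·8 = -84 - (-120) = 36
j: (-15)·12 - 9·(-12) = -180 - (-108) = -72
k: 9·8 - 7·12 = 72 - 84 = -12
d × e = (36, -72, -12)
|d × e| = √(36² + (-72)² + (-12)²) = √6624 ≈ 81.3880
area = ½ · 81.3880 ≈ 40.694

40.694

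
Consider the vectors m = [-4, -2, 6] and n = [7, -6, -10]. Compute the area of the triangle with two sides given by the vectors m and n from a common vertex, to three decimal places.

33.853

i: (-2)·(-10) - 6·(-6) = 20 - (-36) = 56
j: 6·7 - (-4)·(-10) = 42 - 40 = 2
k: (-4)·(-6) - (-2)·7 = 24 - (-14) = 38
m × n = (56, 2, 38)
|m × n| = √(56² + 2² + 38²) = √4584 ≈ 67.7052
area = ½ · 67.7052 ≈ 33.853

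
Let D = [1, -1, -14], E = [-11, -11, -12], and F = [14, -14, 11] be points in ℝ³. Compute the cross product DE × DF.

(-224, 326, 286)

DE = (-12, -10, 2)
DF = (13, -13, 25)
i: (-10)·25 - 2·(-13) = -250 - (-26) = -224
j: 2·13 - (-12)·25 = 26 - (-300) = 326
k: (-12)·(-13) - (-10)·13 = 156 - (-130) = 286
DE × DF = (-224, 326, 286)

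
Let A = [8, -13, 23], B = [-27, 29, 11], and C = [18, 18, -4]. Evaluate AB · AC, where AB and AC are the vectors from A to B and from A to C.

AB = B − A = (-35, 42, -12)
AC = C − A = (10, 31, -27)
AB · AC = (-35)·10 + 42·31 + (-12)·(-27) = -350 + 1302 + 324 = 1276

1276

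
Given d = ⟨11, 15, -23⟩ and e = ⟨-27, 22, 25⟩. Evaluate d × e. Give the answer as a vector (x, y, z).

(881, 346, 647)

i: 15·25 - (-23)·22 = 375 - (-506) = 881
j: (-23)·(-27) - 11·25 = 621 - 275 = 346
k: 11·22 - 15·(-27) = 242 - (-405) = 647
d × e = (881, 346, 647)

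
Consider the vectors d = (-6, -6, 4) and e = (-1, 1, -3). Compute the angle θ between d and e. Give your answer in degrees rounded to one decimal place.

d · e = (-6)·(-1) + (-6)·1 + 4·(-3) = 6 - 6 - 12 = -12
|d|² = 36 + 36 + 16 = 88,  |d| = √88 ≈ 9.380832
|e|² = 1 + 1 + 9 = 11,  |e| = √11 ≈ 3.316625
cos θ = -12 / (9.380832 · 3.316625) ≈ -0.38569
θ = arccos(-0.38569) ≈ 112.7°

112.7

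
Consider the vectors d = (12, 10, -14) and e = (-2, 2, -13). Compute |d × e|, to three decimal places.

214.933

i: 10·(-13) - (-14)·2 = -130 - (-28) = -102
j: (-14)·(-2) - 12·(-13) = 28 - (-156) = 184
k: 12·2 - 10·(-2) = 24 - (-20) = 44
d × e = (-102, 184, 44)
|d × e| = √((-102)² + 184² + 44²) = √46196 ≈ 214.9325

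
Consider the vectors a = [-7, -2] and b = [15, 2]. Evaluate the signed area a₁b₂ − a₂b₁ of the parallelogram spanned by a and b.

16

(-7)·2 - (-2)·15 = -14 - (-30) = 16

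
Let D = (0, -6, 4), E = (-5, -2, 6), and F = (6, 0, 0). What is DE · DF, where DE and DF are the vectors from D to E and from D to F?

-14

DE = E − D = (-5, 4, 2)
DF = F − D = (6, 6, -4)
DE · DF = (-5)·6 + 4·6 + 2·(-4) = -30 + 24 - 8 = -14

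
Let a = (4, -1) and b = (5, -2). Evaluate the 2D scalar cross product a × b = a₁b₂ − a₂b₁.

4·(-2) - (-1)·5 = -8 - (-5) = -3

-3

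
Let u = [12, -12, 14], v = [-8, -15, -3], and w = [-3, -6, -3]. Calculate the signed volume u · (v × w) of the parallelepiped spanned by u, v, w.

546

v × w:
i: (-15)·(-3) - (-3)·(-6) = 45 - 18 = 27
j: (-3)·(-3) - (-8)·(-3) = 9 - 24 = -15
k: (-8)·(-6) - (-15)·(-3) = 48 - 45 = 3
v × w = (27, -15, 3)
u · (v × w) = 12·27 + (-12)·(-15) + 14·3 = 324 + 180 + 42 = 546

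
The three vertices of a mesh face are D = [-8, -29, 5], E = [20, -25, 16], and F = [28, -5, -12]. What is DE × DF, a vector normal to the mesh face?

DE = (28, 4, 11)
DF = (36, 24, -17)
i: 4·(-17) - 11·24 = -68 - 264 = -332
j: 11·36 - 28·(-17) = 396 - (-476) = 872
k: 28·24 - 4·36 = 672 - 144 = 528
DE × DF = (-332, 872, 528)

(-332, 872, 528)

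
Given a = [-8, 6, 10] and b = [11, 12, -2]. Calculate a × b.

(-132, 94, -162)

i: 6·(-2) - 10·12 = -12 - 120 = -132
j: 10·11 - (-8)·(-2) = 110 - 16 = 94
k: (-8)·12 - 6·11 = -96 - 66 = -162
a × b = (-132, 94, -162)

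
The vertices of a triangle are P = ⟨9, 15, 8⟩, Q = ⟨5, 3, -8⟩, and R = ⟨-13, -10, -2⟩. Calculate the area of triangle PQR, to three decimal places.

PQ = (-4, -12, -16),  PR = (-22, -25, -10)
i: (-12)·(-10) - (-16)·(-25) = 120 - 400 = -280
j: (-16)·(-22) - (-4)·(-10) = 352 - 40 = 312
k: (-4)·(-25) - (-12)·(-22) = 100 - 264 = -164
PQ × PR = (-280, 312, -164)
|PQ × PR| = √202640 ≈ 450.1555
area = ½ · 450.1555 ≈ 225.078

225.078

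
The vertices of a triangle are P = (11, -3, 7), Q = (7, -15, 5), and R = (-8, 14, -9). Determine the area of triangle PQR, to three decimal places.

PQ = (-4, -12, -2),  PR = (-19, 17, -16)
i: (-12)·(-16) - (-2)·17 = 192 - (-34) = 226
j: (-2)·(-19) - (-4)·(-16) = 38 - 64 = -26
k: (-4)·17 - (-12)·(-19) = -68 - 228 = -296
PQ × PR = (226, -26, -296)
|PQ × PR| = √139368 ≈ 373.3202
area = ½ · 373.3202 ≈ 186.660

186.660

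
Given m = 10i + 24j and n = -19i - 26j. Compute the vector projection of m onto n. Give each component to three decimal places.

m · n = 10·(-19) + 24·(-26) = -190 - 624 = -814
|n|² = 361 + 676 = 1037
proj_n m = (-814/1037) · (-19, -26) ≈ (14.914, 20.409)

(14.914, 20.409)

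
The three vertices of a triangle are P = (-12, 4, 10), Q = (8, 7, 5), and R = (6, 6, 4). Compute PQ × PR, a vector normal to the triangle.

(-8, 30, -14)

PQ = (20, 3, -5)
PR = (18, 2, -6)
i: 3·(-6) - (-5)·2 = -18 - (-10) = -8
j: (-5)·18 - 20·(-6) = -90 - (-120) = 30
k: 20·2 - 3·18 = 40 - 54 = -14
PQ × PR = (-8, 30, -14)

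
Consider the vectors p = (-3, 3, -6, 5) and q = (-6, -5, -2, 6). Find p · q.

p · q = (-3)·(-6) + 3·(-5) + (-6)·(-2) + 5·6 = 18 - 15 + 12 + 30 = 45

45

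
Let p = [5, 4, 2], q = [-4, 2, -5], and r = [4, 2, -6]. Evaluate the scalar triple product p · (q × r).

-218

q × r:
i: 2·(-6) - (-5)·2 = -12 - (-10) = -2
j: (-5)·4 - (-4)·(-6) = -20 - 24 = -44
k: (-4)·2 - 2·4 = -8 - 8 = -16
q × r = (-2, -44, -16)
p · (q × r) = 5·(-2) + 4·(-44) + 2·(-16) = -10 - 176 - 32 = -218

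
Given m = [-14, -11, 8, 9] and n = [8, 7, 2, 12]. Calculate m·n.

-65

m · n = (-14)·8 + (-11)·7 + 8·2 + 9·12 = -112 - 77 + 16 + 108 = -65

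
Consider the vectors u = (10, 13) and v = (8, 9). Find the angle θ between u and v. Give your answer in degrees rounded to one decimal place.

4.1

u · v = 10·8 + 13·9 = 80 + 117 = 197
|u|² = 100 + 169 = 269,  |u| = √269 ≈ 16.401219
|v|² = 64 + 81 = 145,  |v| = √145 ≈ 12.041595
cos θ = 197 / (16.401219 · 12.041595) ≈ 0.99748
θ = arccos(0.99748) ≈ 4.1°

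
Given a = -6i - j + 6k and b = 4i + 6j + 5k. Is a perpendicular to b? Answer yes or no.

a · b = (-6)·4 + (-1)·6 + 6·5 = -24 - 6 + 30 = 0
Zero, so the vectors are orthogonal.

yes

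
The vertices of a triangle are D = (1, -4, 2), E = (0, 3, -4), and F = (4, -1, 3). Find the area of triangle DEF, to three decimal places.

DE = (-1, 7, -6),  DF = (3, 3, 1)
i: 7·1 - (-6)·3 = 7 - (-18) = 25
j: (-6)·3 - (-1)·1 = -18 - (-1) = -17
k: (-1)·3 - 7·3 = -3 - 21 = -24
DE × DF = (25, -17, -24)
|DE × DF| = √1490 ≈ 38.6005
area = ½ · 38.6005 ≈ 19.300

19.300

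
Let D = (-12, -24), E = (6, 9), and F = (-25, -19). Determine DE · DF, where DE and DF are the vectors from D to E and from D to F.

DE = E − D = (18, 33)
DF = F − D = (-13, 5)
DE · DF = 18·(-13) + 33·5 = -234 + 165 = -69

-69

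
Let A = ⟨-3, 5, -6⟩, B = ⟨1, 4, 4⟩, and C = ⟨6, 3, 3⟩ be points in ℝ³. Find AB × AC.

(11, 54, 1)

AB = (4, -1, 10)
AC = (9, -2, 9)
i: (-1)·9 - 10·(-2) = -9 - (-20) = 11
j: 10·9 - 4·9 = 90 - 36 = 54
k: 4·(-2) - (-1)·9 = -8 - (-9) = 1
AB × AC = (11, 54, 1)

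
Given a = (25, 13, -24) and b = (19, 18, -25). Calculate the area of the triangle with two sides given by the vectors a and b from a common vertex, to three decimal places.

i: 13·(-25) - (-24)·18 = -325 - (-432) = 107
j: (-24)·19 - 25·(-25) = -456 - (-625) = 169
k: 25·18 - 13·19 = 450 - 247 = 203
a × b = (107, 169, 203)
|a × b| = √(107² + 169² + 203²) = √81219 ≈ 284.9895
area = ½ · 284.9895 ≈ 142.495

142.495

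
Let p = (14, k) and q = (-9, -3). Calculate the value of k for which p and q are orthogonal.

p · q = 14·(-9) + k·(-3) = -126 - 3k
Set equal to 0: -3k = 126, so k = -42.

-42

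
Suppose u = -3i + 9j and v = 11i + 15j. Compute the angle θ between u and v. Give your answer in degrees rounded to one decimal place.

54.7

u · v = (-3)·11 + 9·15 = -33 + 135 = 102
|u|² = 9 + 81 = 90,  |u| = √90 ≈ 9.486833
|v|² = 121 + 225 = 346,  |v| = √346 ≈ 18.601075
cos θ = 102 / (9.486833 · 18.601075) ≈ 0.57802
θ = arccos(0.57802) ≈ 54.7°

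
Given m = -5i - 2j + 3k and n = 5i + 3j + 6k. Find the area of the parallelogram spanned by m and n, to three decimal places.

i: (-2)·6 - 3·3 = -12 - 9 = -21
j: 3·5 - (-5)·6 = 15 - (-30) = 45
k: (-5)·3 - (-2)·5 = -15 - (-10) = -5
m × n = (-21, 45, -5)
|m × n| = √((-21)² + 45² + (-5)²) = √2491 ≈ 49.9099

49.910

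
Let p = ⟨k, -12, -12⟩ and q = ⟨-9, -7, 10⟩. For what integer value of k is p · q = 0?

-4

p · q = k·(-9) + (-12)·(-7) + (-12)·10 = -36 - 9k
Set equal to 0: -9k = 36, so k = -4.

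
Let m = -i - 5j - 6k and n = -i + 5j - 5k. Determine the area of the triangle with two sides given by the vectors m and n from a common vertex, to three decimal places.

27.955

i: (-5)·(-5) - (-6)·5 = 25 - (-30) = 55
j: (-6)·(-1) - (-1)·(-5) = 6 - 5 = 1
k: (-1)·5 - (-5)·(-1) = -5 - 5 = -10
m × n = (55, 1, -10)
|m × n| = √(55² + 1² + (-10)²) = √3126 ≈ 55.9106
area = ½ · 55.9106 ≈ 27.955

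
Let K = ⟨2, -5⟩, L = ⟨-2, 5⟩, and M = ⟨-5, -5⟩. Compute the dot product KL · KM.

KL = L − K = (-4, 10)
KM = M − K = (-7, 0)
KL · KM = (-4)·(-7) + 10·0 = 28 + 0 = 28

28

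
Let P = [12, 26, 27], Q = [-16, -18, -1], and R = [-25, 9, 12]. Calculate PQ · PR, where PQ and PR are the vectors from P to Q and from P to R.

PQ = Q − P = (-28, -44, -28)
PR = R − P = (-37, -17, -15)
PQ · PR = (-28)·(-37) + (-44)·(-17) + (-28)·(-15) = 1036 + 748 + 420 = 2204

2204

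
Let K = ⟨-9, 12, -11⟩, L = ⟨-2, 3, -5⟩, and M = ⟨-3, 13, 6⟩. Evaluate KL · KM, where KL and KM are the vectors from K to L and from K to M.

KL = L − K = (7, -9, 6)
KM = M − K = (6, 1, 17)
KL · KM = 7·6 + (-9)·1 + 6·17 = 42 - 9 + 102 = 135

135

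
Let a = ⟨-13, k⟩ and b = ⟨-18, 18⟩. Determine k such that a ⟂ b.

a · b = (-13)·(-18) + k·18 = 234 + 18k
Set equal to 0: 18k = -234, so k = -13.

-13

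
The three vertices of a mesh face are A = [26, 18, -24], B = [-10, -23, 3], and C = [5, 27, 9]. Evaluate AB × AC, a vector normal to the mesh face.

(-1596, 621, -1185)

AB = (-36, -41, 27)
AC = (-21, 9, 33)
i: (-41)·33 - 27·9 = -1353 - 243 = -1596
j: 27·(-21) - (-36)·33 = -567 - (-1188) = 621
k: (-36)·9 - (-41)·(-21) = -324 - 861 = -1185
AB × AC = (-1596, 621, -1185)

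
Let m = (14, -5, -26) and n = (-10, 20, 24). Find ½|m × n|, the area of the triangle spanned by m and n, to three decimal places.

233.814

i: (-5)·24 - (-26)·20 = -120 - (-520) = 400
j: (-26)·(-10) - 14·24 = 260 - 336 = -76
k: 14·20 - (-5)·(-10) = 280 - 50 = 230
m × n = (400, -76, 230)
|m × n| = √(400² + (-76)² + 230²) = √218676 ≈ 467.6281
area = ½ · 467.6281 ≈ 233.814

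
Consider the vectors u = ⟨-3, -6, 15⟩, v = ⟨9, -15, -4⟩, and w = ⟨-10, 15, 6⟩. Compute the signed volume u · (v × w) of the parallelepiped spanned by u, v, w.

v × w:
i: (-15)·6 - (-4)·15 = -90 - (-60) = -30
j: (-4)·(-10) - 9·6 = 40 - 54 = -14
k: 9·15 - (-15)·(-10) = 135 - 150 = -15
v × w = (-30, -14, -15)
u · (v × w) = (-3)·(-30) + (-6)·(-14) + 15·(-15) = 90 + 84 - 225 = -51

-51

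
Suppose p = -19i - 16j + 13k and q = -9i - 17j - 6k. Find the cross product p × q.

i: (-16)·(-6) - 13·(-17) = 96 - (-221) = 317
j: 13·(-9) - (-19)·(-6) = -117 - 114 = -231
k: (-19)·(-17) - (-16)·(-9) = 323 - 144 = 179
p × q = (317, -231, 179)

(317, -231, 179)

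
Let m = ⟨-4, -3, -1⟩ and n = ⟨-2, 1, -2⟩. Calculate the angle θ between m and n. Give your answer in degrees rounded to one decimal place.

62.8

m · n = (-4)·(-2) + (-3)·1 + (-1)·(-2) = 8 - 3 + 2 = 7
|m|² = 16 + 9 + 1 = 26,  |m| = √26 ≈ 5.099020
|n|² = 4 + 1 + 4 = 9,  |n| = √9 ≈ 3.000000
cos θ = 7 / (5.099020 · 3.000000) ≈ 0.45760
θ = arccos(0.45760) ≈ 62.8°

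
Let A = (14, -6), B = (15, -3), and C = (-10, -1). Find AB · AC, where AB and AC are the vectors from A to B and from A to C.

AB = B − A = (1, 3)
AC = C − A = (-24, 5)
AB · AC = 1·(-24) + 3·5 = -24 + 15 = -9

-9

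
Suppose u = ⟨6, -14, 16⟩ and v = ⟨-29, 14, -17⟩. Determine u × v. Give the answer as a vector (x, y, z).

i: (-14)·(-17) - 16·14 = 238 - 224 = 14
j: 16·(-29) - 6·(-17) = -464 - (-102) = -362
k: 6·14 - (-14)·(-29) = 84 - 406 = -322
u × v = (14, -362, -322)

(14, -362, -322)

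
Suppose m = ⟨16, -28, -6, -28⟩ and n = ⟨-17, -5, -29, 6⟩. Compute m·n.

-126

m · n = 16·(-17) + (-28)·(-5) + (-6)·(-29) + (-28)·6 = -272 + 140 + 174 - 168 = -126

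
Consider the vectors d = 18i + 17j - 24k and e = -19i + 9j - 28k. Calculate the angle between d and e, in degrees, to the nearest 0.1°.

66.4

d · e = 18·(-19) + 17·9 + (-24)·(-28) = -342 + 153 + 672 = 483
|d|² = 324 + 289 + 576 = 1189,  |d| = √1189 ≈ 34.481879
|e|² = 361 + 81 + 784 = 1226,  |e| = √1226 ≈ 35.014283
cos θ = 483 / (34.481879 · 35.014283) ≈ 0.40005
θ = arccos(0.40005) ≈ 66.4°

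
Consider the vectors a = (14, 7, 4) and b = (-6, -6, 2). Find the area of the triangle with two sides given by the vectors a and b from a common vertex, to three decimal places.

38.445

i: 7·2 - 4·(-6) = 14 - (-24) = 38
j: 4·(-6) - 14·2 = -24 - 28 = -52
k: 14·(-6) - 7·(-6) = -84 - (-42) = -42
a × b = (38, -52, -42)
|a × b| = √(38² + (-52)² + (-42)²) = √5912 ≈ 76.8895
area = ½ · 76.8895 ≈ 38.445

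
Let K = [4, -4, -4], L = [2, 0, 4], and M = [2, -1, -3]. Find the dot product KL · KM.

KL = L − K = (-2, 4, 8)
KM = M − K = (-2, 3, 1)
KL · KM = (-2)·(-2) + 4·3 + 8·1 = 4 + 12 + 8 = 24

24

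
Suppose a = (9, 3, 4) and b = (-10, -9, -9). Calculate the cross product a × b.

(9, 41, -51)

i: 3·(-9) - 4·(-9) = -27 - (-36) = 9
j: 4·(-10) - 9·(-9) = -40 - (-81) = 41
k: 9·(-9) - 3·(-10) = -81 - (-30) = -51
a × b = (9, 41, -51)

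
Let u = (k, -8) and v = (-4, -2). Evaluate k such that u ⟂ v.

u · v = k·(-4) + (-8)·(-2) = 16 - 4k
Set equal to 0: -4k = -16, so k = 4.

4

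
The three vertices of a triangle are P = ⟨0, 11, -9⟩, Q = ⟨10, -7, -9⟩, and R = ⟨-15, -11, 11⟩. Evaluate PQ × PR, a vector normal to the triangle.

(-360, -200, -490)

PQ = (10, -18, 0)
PR = (-15, -22, 20)
i: (-18)·20 - 0·(-22) = -360 - 0 = -360
j: 0·(-15) - 10·20 = 0 - 200 = -200
k: 10·(-22) - (-18)·(-15) = -220 - 270 = -490
PQ × PR = (-360, -200, -490)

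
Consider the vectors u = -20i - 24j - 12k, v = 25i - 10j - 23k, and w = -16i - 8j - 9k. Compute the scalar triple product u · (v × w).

v × w:
i: (-10)·(-9) - (-23)·(-8) = 90 - 184 = -94
j: (-23)·(-16) - 25·(-9) = 368 - (-225) = 593
k: 25·(-8) - (-10)·(-16) = -200 - 160 = -360
v × w = (-94, 593, -360)
u · (v × w) = (-20)·(-94) + (-24)·593 + (-12)·(-360) = 1880 - 14232 + 4320 = -8032

-8032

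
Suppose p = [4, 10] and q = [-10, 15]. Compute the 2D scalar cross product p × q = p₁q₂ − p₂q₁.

160

4·15 - 10·(-10) = 60 - (-100) = 160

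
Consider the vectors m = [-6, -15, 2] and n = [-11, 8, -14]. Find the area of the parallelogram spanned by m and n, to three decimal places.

306.987

i: (-15)·(-14) - 2·8 = 210 - 16 = 194
j: 2·(-11) - (-6)·(-14) = -22 - 84 = -106
k: (-6)·8 - (-15)·(-11) = -48 - 165 = -213
m × n = (194, -106, -213)
|m × n| = √(194² + (-106)² + (-213)²) = √94241 ≈ 306.9870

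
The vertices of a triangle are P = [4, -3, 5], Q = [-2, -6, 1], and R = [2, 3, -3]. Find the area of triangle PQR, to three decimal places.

PQ = (-6, -3, -4),  PR = (-2, 6, -8)
i: (-3)·(-8) - (-4)·6 = 24 - (-24) = 48
j: (-4)·(-2) - (-6)·(-8) = 8 - 48 = -40
k: (-6)·6 - (-3)·(-2) = -36 - 6 = -42
PQ × PR = (48, -40, -42)
|PQ × PR| = √5668 ≈ 75.2861
area = ½ · 75.2861 ≈ 37.643

37.643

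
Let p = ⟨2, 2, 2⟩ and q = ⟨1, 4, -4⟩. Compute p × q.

(-16, 10, 6)

i: 2·(-4) - 2·4 = -8 - 8 = -16
j: 2·1 - 2·(-4) = 2 - (-8) = 10
k: 2·4 - 2·1 = 8 - 2 = 6
p × q = (-16, 10, 6)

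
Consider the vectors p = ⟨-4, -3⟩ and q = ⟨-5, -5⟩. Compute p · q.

p · q = (-4)·(-5) + (-3)·(-5) = 20 + 15 = 35

35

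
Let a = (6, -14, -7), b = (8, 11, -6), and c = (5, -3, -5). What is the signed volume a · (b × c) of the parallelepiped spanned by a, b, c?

b × c:
i: 11·(-5) - (-6)·(-3) = -55 - 18 = -73
j: (-6)·5 - 8·(-5) = -30 - (-40) = 10
k: 8·(-3) - 11·5 = -24 - 55 = -79
b × c = (-73, 10, -79)
a · (b × c) = 6·(-73) + (-14)·10 + (-7)·(-79) = -438 - 140 + 553 = -25

-25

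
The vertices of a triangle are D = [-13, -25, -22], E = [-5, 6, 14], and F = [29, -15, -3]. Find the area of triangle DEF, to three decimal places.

DE = (8, 31, 36),  DF = (42, 10, 19)
i: 31·19 - 36·10 = 589 - 360 = 229
j: 36·42 - 8·19 = 1512 - 152 = 1360
k: 8·10 - 31·42 = 80 - 1302 = -1222
DE × DF = (229, 1360, -1222)
|DE × DF| = √3395325 ≈ 1842.6408
area = ½ · 1842.6408 ≈ 921.320

921.320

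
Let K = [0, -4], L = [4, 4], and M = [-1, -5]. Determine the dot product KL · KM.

-12

KL = L − K = (4, 8)
KM = M − K = (-1, -1)
KL · KM = 4·(-1) + 8·(-1) = -4 - 8 = -12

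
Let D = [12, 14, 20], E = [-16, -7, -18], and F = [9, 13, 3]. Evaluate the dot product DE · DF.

DE = E − D = (-28, -21, -38)
DF = F − D = (-3, -1, -17)
DE · DF = (-28)·(-3) + (-21)·(-1) + (-38)·(-17) = 84 + 21 + 646 = 751

751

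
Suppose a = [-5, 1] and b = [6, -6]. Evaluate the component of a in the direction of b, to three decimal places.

-4.243

a · b = (-5)·6 + 1·(-6) = -30 - 6 = -36
|b| = √(36 + 36) = √72 ≈ 8.4853
comp_b a = -36 / √72 ≈ -4.243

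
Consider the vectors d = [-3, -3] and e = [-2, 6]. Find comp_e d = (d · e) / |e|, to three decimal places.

d · e = (-3)·(-2) + (-3)·6 = 6 - 18 = -12
|e| = √(4 + 36) = √40 ≈ 6.3246
comp_e d = -12 / √40 ≈ -1.897

-1.897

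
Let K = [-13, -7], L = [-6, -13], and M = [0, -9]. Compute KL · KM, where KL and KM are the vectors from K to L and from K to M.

103

KL = L − K = (7, -6)
KM = M − K = (13, -2)
KL · KM = 7·13 + (-6)·(-2) = 91 + 12 = 103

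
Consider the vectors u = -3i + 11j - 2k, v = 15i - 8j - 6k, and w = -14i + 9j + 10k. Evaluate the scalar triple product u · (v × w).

v × w:
i: (-8)·10 - (-6)·9 = -80 - (-54) = -26
j: (-6)·(-14) - 15·10 = 84 - 150 = -66
k: 15·9 - (-8)·(-14) = 135 - 112 = 23
v × w = (-26, -66, 23)
u · (v × w) = (-3)·(-26) + 11·(-66) + (-2)·23 = 78 - 726 - 46 = -694

-694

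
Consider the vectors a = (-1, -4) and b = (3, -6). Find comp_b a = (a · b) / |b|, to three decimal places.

a · b = (-1)·3 + (-4)·(-6) = -3 + 24 = 21
|b| = √(9 + 36) = √45 ≈ 6.7082
comp_b a = 21 / √45 ≈ 3.130

3.130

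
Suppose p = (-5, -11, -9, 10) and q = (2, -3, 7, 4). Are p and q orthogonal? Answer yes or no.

p · q = (-5)·2 + (-11)·(-3) + (-9)·7 + 10·4 = -10 + 33 - 63 + 40 = 0
Zero, so the vectors are orthogonal.

yes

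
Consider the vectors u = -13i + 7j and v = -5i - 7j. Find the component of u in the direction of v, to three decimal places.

1.860

u · v = (-13)·(-5) + 7·(-7) = 65 - 49 = 16
|v| = √(25 + 49) = √74 ≈ 8.6023
comp_v u = 16 / √74 ≈ 1.860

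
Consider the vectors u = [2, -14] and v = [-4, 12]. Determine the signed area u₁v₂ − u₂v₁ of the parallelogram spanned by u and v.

-32

2·12 - (-14)·(-4) = 24 - 56 = -32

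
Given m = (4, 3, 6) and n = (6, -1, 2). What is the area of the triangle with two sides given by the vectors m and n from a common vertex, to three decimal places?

i: 3·2 - 6·(-1) = 6 - (-6) = 12
j: 6·6 - 4·2 = 36 - 8 = 28
k: 4·(-1) - 3·6 = -4 - 18 = -22
m × n = (12, 28, -22)
|m × n| = √(12² + 28² + (-22)²) = √1412 ≈ 37.5766
area = ½ · 37.5766 ≈ 18.788

18.788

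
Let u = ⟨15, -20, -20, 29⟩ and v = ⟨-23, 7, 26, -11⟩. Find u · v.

u · v = 15·(-23) + (-20)·7 + (-20)·26 + 29·(-11) = -345 - 140 - 520 - 319 = -1324

-1324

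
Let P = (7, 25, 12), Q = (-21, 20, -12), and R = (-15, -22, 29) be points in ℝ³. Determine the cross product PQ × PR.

PQ = (-28, -5, -24)
PR = (-22, -47, 17)
i: (-5)·17 - (-24)·(-47) = -85 - 1128 = -1213
j: (-24)·(-22) - (-28)·17 = 528 - (-476) = 1004
k: (-28)·(-47) - (-5)·(-22) = 1316 - 110 = 1206
PQ × PR = (-1213, 1004, 1206)

(-1213, 1004, 1206)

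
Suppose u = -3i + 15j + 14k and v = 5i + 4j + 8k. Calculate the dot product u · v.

157

u · v = (-3)·5 + 15·4 + 14·8 = -15 + 60 + 112 = 157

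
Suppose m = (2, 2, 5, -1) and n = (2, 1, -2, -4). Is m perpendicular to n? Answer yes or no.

m · n = 2·2 + 2·1 + 5·(-2) + (-1)·(-4) = 4 + 2 - 10 + 4 = 0
Zero, so the vectors are orthogonal.

yes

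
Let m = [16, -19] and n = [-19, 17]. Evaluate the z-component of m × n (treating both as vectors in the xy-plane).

-89

16·17 - (-19)·(-19) = 272 - 361 = -89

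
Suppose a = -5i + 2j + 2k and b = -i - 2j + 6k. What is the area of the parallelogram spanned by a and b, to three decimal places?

34.409

i: 2·6 - 2·(-2) = 12 - (-4) = 16
j: 2·(-1) - (-5)·6 = -2 - (-30) = 28
k: (-5)·(-2) - 2·(-1) = 10 - (-2) = 12
a × b = (16, 28, 12)
|a × b| = √(16² + 28² + 12²) = √1184 ≈ 34.4093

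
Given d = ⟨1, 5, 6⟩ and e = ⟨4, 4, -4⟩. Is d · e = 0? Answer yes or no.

yes

d · e = 1·4 + 5·4 + 6·(-4) = 4 + 20 - 24 = 0
Zero, so the vectors are orthogonal.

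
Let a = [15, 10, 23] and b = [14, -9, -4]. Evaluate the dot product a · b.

28

a · b = 15·14 + 10·(-9) + 23·(-4) = 210 - 90 - 92 = 28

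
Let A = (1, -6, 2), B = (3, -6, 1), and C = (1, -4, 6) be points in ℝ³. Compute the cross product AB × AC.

AB = (2, 0, -1)
AC = (0, 2, 4)
i: 0·4 - (-1)·2 = 0 - (-2) = 2
j: (-1)·0 - 2·4 = 0 - 8 = -8
k: 2·2 - 0·0 = 4 - 0 = 4
AB × AC = (2, -8, 4)

(2, -8, 4)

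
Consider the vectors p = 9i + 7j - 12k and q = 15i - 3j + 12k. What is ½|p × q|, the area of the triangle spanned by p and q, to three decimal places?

i: 7·12 - (-12)·(-3) = 84 - 36 = 48
j: (-12)·15 - 9·12 = -180 - 108 = -288
k: 9·(-3) - 7·15 = -27 - 105 = -132
p × q = (48, -288, -132)
|p × q| = √(48² + (-288)² + (-132)²) = √102672 ≈ 320.4247
area = ½ · 320.4247 ≈ 160.212

160.212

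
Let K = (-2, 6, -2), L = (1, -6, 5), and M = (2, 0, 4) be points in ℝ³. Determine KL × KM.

(-30, 10, 30)

KL = (3, -12, 7)
KM = (4, -6, 6)
i: (-12)·6 - 7·(-6) = -72 - (-42) = -30
j: 7·4 - 3·6 = 28 - 18 = 10
k: 3·(-6) - (-12)·4 = -18 - (-48) = 30
KL × KM = (-30, 10, 30)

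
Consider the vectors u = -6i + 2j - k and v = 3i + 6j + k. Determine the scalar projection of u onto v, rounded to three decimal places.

-1.032

u · v = (-6)·3 + 2·6 + (-1)·1 = -18 + 12 - 1 = -7
|v| = √(9 + 36 + 1) = √46 ≈ 6.7823
comp_v u = -7 / √46 ≈ -1.032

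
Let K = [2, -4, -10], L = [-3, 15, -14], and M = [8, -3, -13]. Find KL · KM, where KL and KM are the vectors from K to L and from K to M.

1

KL = L − K = (-5, 19, -4)
KM = M − K = (6, 1, -3)
KL · KM = (-5)·6 + 19·1 + (-4)·(-3) = -30 + 19 + 12 = 1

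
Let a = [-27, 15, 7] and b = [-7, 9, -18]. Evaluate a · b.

198

a · b = (-27)·(-7) + 15·9 + 7·(-18) = 189 + 135 - 126 = 198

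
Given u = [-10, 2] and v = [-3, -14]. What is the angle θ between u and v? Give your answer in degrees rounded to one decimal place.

u · v = (-10)·(-3) + 2·(-14) = 30 - 28 = 2
|u|² = 100 + 4 = 104,  |u| = √104 ≈ 10.198039
|v|² = 9 + 196 = 205,  |v| = √205 ≈ 14.317821
cos θ = 2 / (10.198039 · 14.317821) ≈ 0.01370
θ = arccos(0.01370) ≈ 89.2°

89.2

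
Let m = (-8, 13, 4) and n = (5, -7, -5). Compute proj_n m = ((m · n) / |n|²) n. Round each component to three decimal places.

(-7.626, 10.677, 7.626)

m · n = (-8)·5 + 13·(-7) + 4·(-5) = -40 - 91 - 20 = -151
|n|² = 25 + 49 + 25 = 99
proj_n m = (-151/99) · (5, -7, -5) ≈ (-7.626, 10.677, 7.626)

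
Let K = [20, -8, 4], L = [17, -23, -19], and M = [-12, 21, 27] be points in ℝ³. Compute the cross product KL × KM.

KL = (-3, -15, -23)
KM = (-32, 29, 23)
i: (-15)·23 - (-23)·29 = -345 - (-667) = 322
j: (-23)·(-32) - (-3)·23 = 736 - (-69) = 805
k: (-3)·29 - (-15)·(-32) = -87 - 480 = -567
KL × KM = (322, 805, -567)

(322, 805, -567)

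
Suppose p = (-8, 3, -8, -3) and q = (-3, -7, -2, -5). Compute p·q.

p · q = (-8)·(-3) + 3·(-7) + (-8)·(-2) + (-3)·(-5) = 24 - 21 + 16 + 15 = 34

34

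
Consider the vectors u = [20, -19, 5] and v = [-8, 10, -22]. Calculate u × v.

(368, 400, 48)

i: (-19)·(-22) - 5·10 = 418 - 50 = 368
j: 5·(-8) - 20·(-22) = -40 - (-440) = 400
k: 20·10 - (-19)·(-8) = 200 - 152 = 48
u × v = (368, 400, 48)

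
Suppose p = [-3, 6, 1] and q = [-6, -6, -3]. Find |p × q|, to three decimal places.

i: 6·(-3) - 1·(-6) = -18 - (-6) = -12
j: 1·(-6) - (-3)·(-3) = -6 - 9 = -15
k: (-3)·(-6) - 6·(-6) = 18 - (-36) = 54
p × q = (-12, -15, 54)
|p × q| = √((-12)² + (-15)² + 54²) = √3285 ≈ 57.3149

57.315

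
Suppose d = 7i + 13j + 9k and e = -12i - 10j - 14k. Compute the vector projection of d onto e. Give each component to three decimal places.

d · e = 7·(-12) + 13·(-10) + 9·(-14) = -84 - 130 - 126 = -340
|e|² = 144 + 100 + 196 = 440
proj_e d = (-340/440) · (-12, -10, -14) ≈ (9.273, 7.727, 10.818)

(9.273, 7.727, 10.818)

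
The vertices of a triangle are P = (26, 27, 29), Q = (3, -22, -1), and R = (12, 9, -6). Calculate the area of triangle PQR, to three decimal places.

PQ = (-23, -49, -30),  PR = (-14, -18, -35)
i: (-49)·(-35) - (-30)·(-18) = 1715 - 540 = 1175
j: (-30)·(-14) - (-23)·(-35) = 420 - 805 = -385
k: (-23)·(-18) - (-49)·(-14) = 414 - 686 = -272
PQ × PR = (1175, -385, -272)
|PQ × PR| = √1602834 ≈ 1266.0308
area = ½ · 1266.0308 ≈ 633.015

633.015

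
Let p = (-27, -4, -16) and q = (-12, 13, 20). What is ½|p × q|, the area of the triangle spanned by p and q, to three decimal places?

i: (-4)·20 - (-16)·13 = -80 - (-208) = 128
j: (-16)·(-12) - (-27)·20 = 192 - (-540) = 732
k: (-27)·13 - (-4)·(-12) = -351 - 48 = -399
p × q = (128, 732, -399)
|p × q| = √(128² + 732² + (-399)²) = √711409 ≈ 843.4507
area = ½ · 843.4507 ≈ 421.725

421.725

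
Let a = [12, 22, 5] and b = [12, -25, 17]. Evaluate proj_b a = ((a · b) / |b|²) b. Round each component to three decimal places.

(-3.641, 7.585, -5.158)

a · b = 12·12 + 22·(-25) + 5·17 = 144 - 550 + 85 = -321
|b|² = 144 + 625 + 289 = 1058
proj_b a = (-321/1058) · (12, -25, 17) ≈ (-3.641, 7.585, -5.158)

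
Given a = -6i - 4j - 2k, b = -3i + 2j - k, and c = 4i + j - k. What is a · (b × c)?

56

b × c:
i: 2·(-1) - (-1)·1 = -2 - (-1) = -1
j: (-1)·4 - (-3)·(-1) = -4 - 3 = -7
k: (-3)·1 - 2·4 = -3 - 8 = -11
b × c = (-1, -7, -11)
a · (b × c) = (-6)·(-1) + (-4)·(-7) + (-2)·(-11) = 6 + 28 + 22 = 56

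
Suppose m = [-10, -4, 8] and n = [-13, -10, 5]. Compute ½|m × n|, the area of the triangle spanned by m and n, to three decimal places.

46.957

i: (-4)·5 - 8·(-10) = -20 - (-80) = 60
j: 8·(-13) - (-10)·5 = -104 - (-50) = -54
k: (-10)·(-10) - (-4)·(-13) = 100 - 52 = 48
m × n = (60, -54, 48)
|m × n| = √(60² + (-54)² + 48²) = √8820 ≈ 93.9149
area = ½ · 93.9149 ≈ 46.957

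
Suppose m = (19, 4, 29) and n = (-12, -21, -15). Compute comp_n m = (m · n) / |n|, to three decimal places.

-26.247

m · n = 19·(-12) + 4·(-21) + 29·(-15) = -228 - 84 - 435 = -747
|n| = √(144 + 441 + 225) = √810 ≈ 28.4605
comp_n m = -747 / √810 ≈ -26.247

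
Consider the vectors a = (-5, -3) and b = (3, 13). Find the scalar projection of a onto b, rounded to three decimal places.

-4.047

a · b = (-5)·3 + (-3)·13 = -15 - 39 = -54
|b| = √(9 + 169) = √178 ≈ 13.3417
comp_b a = -54 / √178 ≈ -4.047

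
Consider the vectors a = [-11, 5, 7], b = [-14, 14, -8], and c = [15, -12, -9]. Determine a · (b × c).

b × c:
i: 14·(-9) - (-8)·(-12) = -126 - 96 = -222
j: (-8)·15 - (-14)·(-9) = -120 - 126 = -246
k: (-14)·(-12) - 14·15 = 168 - 210 = -42
b × c = (-222, -246, -42)
a · (b × c) = (-11)·(-222) + 5·(-246) + 7·(-42) = 2442 - 1230 - 294 = 918

918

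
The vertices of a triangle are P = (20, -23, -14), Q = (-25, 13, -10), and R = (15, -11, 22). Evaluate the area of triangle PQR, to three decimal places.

PQ = (-45, 36, 4),  PR = (-5, 12, 36)
i: 36·36 - 4·12 = 1296 - 48 = 1248
j: 4·(-5) - (-45)·36 = -20 - (-1620) = 1600
k: (-45)·12 - 36·(-5) = -540 - (-180) = -360
PQ × PR = (1248, 1600, -360)
|PQ × PR| = √4247104 ≈ 2060.8503
area = ½ · 2060.8503 ≈ 1030.425

1030.425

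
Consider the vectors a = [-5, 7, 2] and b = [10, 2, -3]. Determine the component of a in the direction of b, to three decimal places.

a · b = (-5)·10 + 7·2 + 2·(-3) = -50 + 14 - 6 = -42
|b| = √(100 + 4 + 9) = √113 ≈ 10.6301
comp_b a = -42 / √113 ≈ -3.951

-3.951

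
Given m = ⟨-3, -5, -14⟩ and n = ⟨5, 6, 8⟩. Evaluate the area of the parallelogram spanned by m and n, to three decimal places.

64.039

i: (-5)·8 - (-14)·6 = -40 - (-84) = 44
j: (-14)·5 - (-3)·8 = -70 - (-24) = -46
k: (-3)·6 - (-5)·5 = -18 - (-25) = 7
m × n = (44, -46, 7)
|m × n| = √(44² + (-46)² + 7²) = √4101 ≈ 64.0391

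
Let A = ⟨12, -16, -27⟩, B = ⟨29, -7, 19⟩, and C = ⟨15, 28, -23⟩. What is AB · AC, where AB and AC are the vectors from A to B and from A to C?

631

AB = B − A = (17, 9, 46)
AC = C − A = (3, 44, 4)
AB · AC = 17·3 + 9·44 + 46·4 = 51 + 396 + 184 = 631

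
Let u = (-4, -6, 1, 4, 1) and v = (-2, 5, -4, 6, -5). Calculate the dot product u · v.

-7

u · v = (-4)·(-2) + (-6)·5 + 1·(-4) + 4·6 + 1·(-5) = 8 - 30 - 4 + 24 - 5 = -7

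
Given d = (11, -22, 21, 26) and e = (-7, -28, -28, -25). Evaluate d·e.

-699

d · e = 11·(-7) + (-22)·(-28) + 21·(-28) + 26·(-25) = -77 + 616 - 588 - 650 = -699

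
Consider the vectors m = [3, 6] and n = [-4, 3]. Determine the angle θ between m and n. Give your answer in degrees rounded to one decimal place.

m · n = 3·(-4) + 6·3 = -12 + 18 = 6
|m|² = 9 + 36 = 45,  |m| = √45 ≈ 6.708204
|n|² = 16 + 9 = 25,  |n| = √25 ≈ 5.000000
cos θ = 6 / (6.708204 · 5.000000) ≈ 0.17889
θ = arccos(0.17889) ≈ 79.7°

79.7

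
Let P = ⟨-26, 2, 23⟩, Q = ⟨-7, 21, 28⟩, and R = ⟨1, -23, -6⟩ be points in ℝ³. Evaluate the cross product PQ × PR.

PQ = (19, 19, 5)
PR = (27, -25, -29)
i: 19·(-29) - 5·(-25) = -551 - (-125) = -426
j: 5·27 - 19·(-29) = 135 - (-551) = 686
k: 19·(-25) - 19·27 = -475 - 513 = -988
PQ × PR = (-426, 686, -988)

(-426, 686, -988)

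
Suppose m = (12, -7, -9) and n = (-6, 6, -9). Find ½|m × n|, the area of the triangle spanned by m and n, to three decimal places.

i: (-7)·(-9) - (-9)·6 = 63 - (-54) = 117
j: (-9)·(-6) - 12·(-9) = 54 - (-108) = 162
k: 12·6 - (-7)·(-6) = 72 - 42 = 30
m × n = (117, 162, 30)
|m × n| = √(117² + 162² + 30²) = √40833 ≈ 202.0718
area = ½ · 202.0718 ≈ 101.036

101.036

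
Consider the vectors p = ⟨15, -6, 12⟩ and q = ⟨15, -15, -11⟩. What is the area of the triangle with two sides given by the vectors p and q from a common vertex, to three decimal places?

i: (-6)·(-11) - 12·(-15) = 66 - (-180) = 246
j: 12·15 - 15·(-11) = 180 - (-165) = 345
k: 15·(-15) - (-6)·15 = -225 - (-90) = -135
p × q = (246, 345, -135)
|p × q| = √(246² + 345² + (-135)²) = √197766 ≈ 444.7089
area = ½ · 444.7089 ≈ 222.354

222.354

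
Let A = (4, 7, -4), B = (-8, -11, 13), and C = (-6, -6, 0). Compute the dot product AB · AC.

AB = B − A = (-12, -18, 17)
AC = C − A = (-10, -13, 4)
AB · AC = (-12)·(-10) + (-18)·(-13) + 17·4 = 120 + 234 + 68 = 422

422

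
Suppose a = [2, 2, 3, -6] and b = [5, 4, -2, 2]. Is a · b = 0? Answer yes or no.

a · b = 2·5 + 2·4 + 3·(-2) + (-6)·2 = 10 + 8 - 6 - 12 = 0
Zero, so the vectors are orthogonal.

yes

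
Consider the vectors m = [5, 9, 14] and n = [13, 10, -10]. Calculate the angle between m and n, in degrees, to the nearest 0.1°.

87.4

m · n = 5·13 + 9·10 + 14·(-10) = 65 + 90 - 140 = 15
|m|² = 25 + 81 + 196 = 302,  |m| = √302 ≈ 17.378147
|n|² = 169 + 100 + 100 = 369,  |n| = √369 ≈ 19.209373
cos θ = 15 / (17.378147 · 19.209373) ≈ 0.04493
θ = arccos(0.04493) ≈ 87.4°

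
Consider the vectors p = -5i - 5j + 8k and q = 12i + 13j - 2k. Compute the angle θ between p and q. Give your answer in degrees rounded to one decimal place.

137.9

p · q = (-5)·12 + (-5)·13 + 8·(-2) = -60 - 65 - 16 = -141
|p|² = 25 + 25 + 64 = 114,  |p| = √114 ≈ 10.677078
|q|² = 144 + 169 + 4 = 317,  |q| = √317 ≈ 17.804494
cos θ = -141 / (10.677078 · 17.804494) ≈ -0.74171
θ = arccos(-0.74171) ≈ 137.9°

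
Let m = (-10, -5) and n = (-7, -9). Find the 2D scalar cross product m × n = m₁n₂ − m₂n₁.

(-10)·(-9) - (-5)·(-7) = 90 - 35 = 55

55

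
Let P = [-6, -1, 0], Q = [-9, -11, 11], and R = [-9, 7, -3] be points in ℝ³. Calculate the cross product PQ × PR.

PQ = (-3, -10, 11)
PR = (-3, 8, -3)
i: (-10)·(-3) - 11·8 = 30 - 88 = -58
j: 11·(-3) - (-3)·(-3) = -33 - 9 = -42
k: (-3)·8 - (-10)·(-3) = -24 - 30 = -54
PQ × PR = (-58, -42, -54)

(-58, -42, -54)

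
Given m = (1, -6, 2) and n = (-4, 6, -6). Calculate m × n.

(24, -2, -18)

i: (-6)·(-6) - 2·6 = 36 - 12 = 24
j: 2·(-4) - 1·(-6) = -8 - (-6) = -2
k: 1·6 - (-6)·(-4) = 6 - 24 = -18
m × n = (24, -2, -18)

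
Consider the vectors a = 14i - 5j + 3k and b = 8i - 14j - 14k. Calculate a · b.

140

a · b = 14·8 + (-5)·(-14) + 3·(-14) = 112 + 70 - 42 = 140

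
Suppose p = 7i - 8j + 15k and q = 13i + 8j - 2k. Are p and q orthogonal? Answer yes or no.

no

p · q = 7·13 + (-8)·8 + 15·(-2) = 91 - 64 - 30 = -3
Nonzero, so the vectors are not orthogonal.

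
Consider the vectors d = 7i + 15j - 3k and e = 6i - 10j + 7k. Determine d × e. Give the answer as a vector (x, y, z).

i: 15·7 - (-3)·(-10) = 105 - 30 = 75
j: (-3)·6 - 7·7 = -18 - 49 = -67
k: 7·(-10) - 15·6 = -70 - 90 = -160
d × e = (75, -67, -160)

(75, -67, -160)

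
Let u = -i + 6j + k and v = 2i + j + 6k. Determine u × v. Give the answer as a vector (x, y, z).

i: 6·6 - 1·1 = 36 - 1 = 35
j: 1·2 - (-1)·6 = 2 - (-6) = 8
k: (-1)·1 - 6·2 = -1 - 12 = -13
u × v = (35, 8, -13)

(35, 8, -13)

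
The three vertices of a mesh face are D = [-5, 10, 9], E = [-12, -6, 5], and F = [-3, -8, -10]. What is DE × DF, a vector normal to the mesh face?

DE = (-7, -16, -4)
DF = (2, -18, -19)
i: (-16)·(-19) - (-4)·(-18) = 304 - 72 = 232
j: (-4)·2 - (-7)·(-19) = -8 - 133 = -141
k: (-7)·(-18) - (-16)·2 = 126 - (-32) = 158
DE × DF = (232, -141, 158)

(232, -141, 158)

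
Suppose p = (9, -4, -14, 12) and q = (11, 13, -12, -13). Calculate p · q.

59

p · q = 9·11 + (-4)·13 + (-14)·(-12) + 12·(-13) = 99 - 52 + 168 - 156 = 59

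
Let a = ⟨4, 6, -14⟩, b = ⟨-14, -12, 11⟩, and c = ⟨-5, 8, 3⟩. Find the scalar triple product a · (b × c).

b × c:
i: (-12)·3 - 11·8 = -36 - 88 = -124
j: 11·(-5) - (-14)·3 = -55 - (-42) = -13
k: (-14)·8 - (-12)·(-5) = -112 - 60 = -172
b × c = (-124, -13, -172)
a · (b × c) = 4·(-124) + 6·(-13) + (-14)·(-172) = -496 - 78 + 2408 = 1834

1834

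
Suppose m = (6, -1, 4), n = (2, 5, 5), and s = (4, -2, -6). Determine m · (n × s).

n × s:
i: 5·(-6) - 5·(-2) = -30 - (-10) = -20
j: 5·4 - 2·(-6) = 20 - (-12) = 32
k: 2·(-2) - 5·4 = -4 - 20 = -24
n × s = (-20, 32, -24)
m · (n × s) = 6·(-20) + (-1)·32 + 4·(-24) = -120 - 32 - 96 = -248

-248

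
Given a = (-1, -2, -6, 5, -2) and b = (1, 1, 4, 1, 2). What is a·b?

a · b = (-1)·1 + (-2)·1 + (-6)·4 + 5·1 + (-2)·2 = -1 - 2 - 24 + 5 - 4 = -26

-26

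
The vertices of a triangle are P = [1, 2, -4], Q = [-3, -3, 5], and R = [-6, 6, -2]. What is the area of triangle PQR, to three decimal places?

43.994

PQ = (-4, -5, 9),  PR = (-7, 4, 2)
i: (-5)·2 - 9·4 = -10 - 36 = -46
j: 9·(-7) - (-4)·2 = -63 - (-8) = -55
k: (-4)·4 - (-5)·(-7) = -16 - 35 = -51
PQ × PR = (-46, -55, -51)
|PQ × PR| = √7742 ≈ 87.9886
area = ½ · 87.9886 ≈ 43.994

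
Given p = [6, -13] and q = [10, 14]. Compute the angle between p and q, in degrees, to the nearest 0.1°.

p · q = 6·10 + (-13)·14 = 60 - 182 = -122
|p|² = 36 + 169 = 205,  |p| = √205 ≈ 14.317821
|q|² = 100 + 196 = 296,  |q| = √296 ≈ 17.204651
cos θ = -122 / (14.317821 · 17.204651) ≈ -0.49526
θ = arccos(-0.49526) ≈ 119.7°

119.7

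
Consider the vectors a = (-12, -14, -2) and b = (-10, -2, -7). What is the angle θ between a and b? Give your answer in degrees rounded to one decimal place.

a · b = (-12)·(-10) + (-14)·(-2) + (-2)·(-7) = 120 + 28 + 14 = 162
|a|² = 144 + 196 + 4 = 344,  |a| = √344 ≈ 18.547237
|b|² = 100 + 4 + 49 = 153,  |b| = √153 ≈ 12.369317
cos θ = 162 / (18.547237 · 12.369317) ≈ 0.70614
θ = arccos(0.70614) ≈ 45.1°

45.1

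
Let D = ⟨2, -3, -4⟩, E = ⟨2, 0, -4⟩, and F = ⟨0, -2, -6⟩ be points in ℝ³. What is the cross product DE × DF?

(-6, 0, 6)

DE = (0, 3, 0)
DF = (-2, 1, -2)
i: 3·(-2) - 0·1 = -6 - 0 = -6
j: 0·(-2) - 0·(-2) = 0 - 0 = 0
k: 0·1 - 3·(-2) = 0 - (-6) = 6
DE × DF = (-6, 0, 6)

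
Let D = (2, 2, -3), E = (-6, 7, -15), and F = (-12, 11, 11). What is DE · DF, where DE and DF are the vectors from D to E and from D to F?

-11

DE = E − D = (-8, 5, -12)
DF = F − D = (-14, 9, 14)
DE · DF = (-8)·(-14) + 5·9 + (-12)·14 = 112 + 45 - 168 = -11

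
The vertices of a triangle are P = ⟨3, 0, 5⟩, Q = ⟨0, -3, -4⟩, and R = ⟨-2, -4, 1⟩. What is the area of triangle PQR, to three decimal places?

PQ = (-3, -3, -9),  PR = (-5, -4, -4)
i: (-3)·(-4) - (-9)·(-4) = 12 - 36 = -24
j: (-9)·(-5) - (-3)·(-4) = 45 - 12 = 33
k: (-3)·(-4) - (-3)·(-5) = 12 - 15 = -3
PQ × PR = (-24, 33, -3)
|PQ × PR| = √1674 ≈ 40.9145
area = ½ · 40.9145 ≈ 20.457

20.457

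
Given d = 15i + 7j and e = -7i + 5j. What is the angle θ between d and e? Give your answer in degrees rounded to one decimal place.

119.4

d · e = 15·(-7) + 7·5 = -105 + 35 = -70
|d|² = 225 + 49 = 274,  |d| = √274 ≈ 16.552945
|e|² = 49 + 25 = 74,  |e| = √74 ≈ 8.602325
cos θ = -70 / (16.552945 · 8.602325) ≈ -0.49159
θ = arccos(-0.49159) ≈ 119.4°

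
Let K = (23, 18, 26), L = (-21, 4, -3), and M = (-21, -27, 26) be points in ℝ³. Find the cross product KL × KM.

KL = (-44, -14, -29)
KM = (-44, -45, 0)
i: (-14)·0 - (-29)·(-45) = 0 - 1305 = -1305
j: (-29)·(-44) - (-44)·0 = 1276 - 0 = 1276
k: (-44)·(-45) - (-14)·(-44) = 1980 - 616 = 1364
KL × KM = (-1305, 1276, 1364)

(-1305, 1276, 1364)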